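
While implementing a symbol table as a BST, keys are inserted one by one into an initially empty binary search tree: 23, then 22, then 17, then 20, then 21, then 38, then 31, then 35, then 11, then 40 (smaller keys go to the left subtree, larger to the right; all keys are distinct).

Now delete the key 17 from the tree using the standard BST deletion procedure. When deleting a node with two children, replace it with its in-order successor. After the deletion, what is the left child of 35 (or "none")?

none

23: root
22: left child of 23 (depth 1)
17: left child of 22 (depth 2)
20: right child of 17 (depth 3)
21: right child of 20 (depth 4)
38: right child of 23 (depth 1)
31: left child of 38 (depth 2)
35: right child of 31 (depth 3)
11: left child of 17 (depth 3)
40: right child of 38 (depth 2)

Delete 17 (two children — replace with in-order successor).
After deletion, 35's left child: none.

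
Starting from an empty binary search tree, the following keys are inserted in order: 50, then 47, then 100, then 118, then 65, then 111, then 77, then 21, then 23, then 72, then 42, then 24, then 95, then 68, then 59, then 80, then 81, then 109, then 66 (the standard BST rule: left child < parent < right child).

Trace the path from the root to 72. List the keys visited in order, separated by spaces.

50: root
47: left child of 50 (depth 1)
100: right child of 50 (depth 1)
118: right child of 100 (depth 2)
65: left child of 100 (depth 2)
111: left child of 118 (depth 3)
77: right child of 65 (depth 3)
21: left child of 47 (depth 2)
23: right child of 21 (depth 3)
72: left child of 77 (depth 4)
42: right child of 23 (depth 4)
24: left child of 42 (depth 5)
95: right child of 77 (depth 4)
68: left child of 72 (depth 5)
59: left child of 65 (depth 3)
80: left child of 95 (depth 5)
81: right child of 80 (depth 6)
109: left child of 111 (depth 4)
66: left child of 68 (depth 6)

50 100 65 77 72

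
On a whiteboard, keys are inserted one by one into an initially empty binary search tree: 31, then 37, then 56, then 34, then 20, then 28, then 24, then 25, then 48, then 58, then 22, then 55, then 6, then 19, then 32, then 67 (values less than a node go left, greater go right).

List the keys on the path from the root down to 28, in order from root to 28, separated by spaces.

Insert 31: tree is empty, so 31 becomes the root.
Insert 37: 37 > 31 → go right. Place as right child of 31.
Insert 56: 56 > 31 → go right; 56 > 37 → go right. Place as right child of 37.
Insert 34: 34 > 31 → go right; 34 < 37 → go left. Place as left child of 37.
Insert 20: 20 < 31 → go left. Place as left child of 31.
Insert 28: 28 < 31 → go left; 28 > 20 → go right. Place as right child of 20.
Insert 24: 24 < 31 → go left; 24 > 20 → go right; 24 < 28 → go left. Place as left child of 28.
Insert 25: 25 < 31 → go left; 25 > 20 → go right; 25 < 28 → go left; 25 > 24 → go right. Place as right child of 24.
Insert 48: 48 > 31 → go right; 48 > 37 → go right; 48 < 56 → go left. Place as left child of 56.
Insert 58: 58 > 31 → go right; 58 > 37 → go right; 58 > 56 → go right. Place as right child of 56.
Insert 22: 22 < 31 → go left; 22 > 20 → go right; 22 < 28 → go left; 22 < 24 → go left. Place as left child of 24.
Insert 55: 55 > 31 → go right; 55 > 37 → go right; 55 < 56 → go left; 55 > 48 → go right. Place as right child of 48.
Insert 6: 6 < 31 → go left; 6 < 20 → go left. Place as left child of 20.
Insert 19: 19 < 31 → go left; 19 < 20 → go left; 19 > 6 → go right. Place as right child of 6.
Insert 32: 32 > 31 → go right; 32 < 37 → go left; 32 < 34 → go left. Place as left child of 34.
Insert 67: 67 > 31 → go right; 67 > 37 → go right; 67 > 56 → go right; 67 > 58 → go right. Place as right child of 58.

31 20 28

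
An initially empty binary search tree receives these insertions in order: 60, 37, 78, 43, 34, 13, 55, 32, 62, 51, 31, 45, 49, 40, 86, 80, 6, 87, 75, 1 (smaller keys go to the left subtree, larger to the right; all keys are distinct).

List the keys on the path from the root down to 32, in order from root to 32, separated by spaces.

60 37 34 13 32

Insert 60: tree is empty, so 60 becomes the root.
Insert 37: 37 < 60 → go left. Place as left child of 60.
Insert 78: 78 > 60 → go right. Place as right child of 60.
Insert 43: 43 < 60 → go left; 43 > 37 → go right. Place as right child of 37.
Insert 34: 34 < 60 → go left; 34 < 37 → go left. Place as left child of 37.
Insert 13: 13 < 60 → go left; 13 < 37 → go left; 13 < 34 → go left. Place as left child of 34.
Insert 55: 55 < 60 → go left; 55 > 37 → go right; 55 > 43 → go right. Place as right child of 43.
Insert 32: 32 < 60 → go left; 32 < 37 → go left; 32 < 34 → go left; 32 > 13 → go right. Place as right child of 13.
Insert 62: 62 > 60 → go right; 62 < 78 → go left. Place as left child of 78.
Insert 51: 51 < 60 → go left; 51 > 37 → go right; 51 > 43 → go right; 51 < 55 → go left. Place as left child of 55.
Insert 31: 31 < 60 → go left; 31 < 37 → go left; 31 < 34 → go left; 31 > 13 → go right; 31 < 32 → go left. Place as left child of 32.
Insert 45: 45 < 60 → go left; 45 > 37 → go right; 45 > 43 → go right; 45 < 55 → go left; 45 < 51 → go left. Place as left child of 51.
Insert 49: 49 < 60 → go left; 49 > 37 → go right; 49 > 43 → go right; 49 < 55 → go left; 49 < 51 → go left; 49 > 45 → go right. Place as right child of 45.
Insert 40: 40 < 60 → go left; 40 > 37 → go right; 40 < 43 → go left. Place as left child of 43.
Insert 86: 86 > 60 → go right; 86 > 78 → go right. Place as right child of 78.
Insert 80: 80 > 60 → go right; 80 > 78 → go right; 80 < 86 → go left. Place as left child of 86.
Insert 6: 6 < 60 → go left; 6 < 37 → go left; 6 < 34 → go left; 6 < 13 → go left. Place as left child of 13.
Insert 87: 87 > 60 → go right; 87 > 78 → go right; 87 > 86 → go right. Place as right child of 86.
Insert 75: 75 > 60 → go right; 75 < 78 → go left; 75 > 62 → go right. Place as right child of 62.
Insert 1: 1 < 60 → go left; 1 < 37 → go left; 1 < 34 → go left; 1 < 13 → go left; 1 < 6 → go left. Place as left child of 6.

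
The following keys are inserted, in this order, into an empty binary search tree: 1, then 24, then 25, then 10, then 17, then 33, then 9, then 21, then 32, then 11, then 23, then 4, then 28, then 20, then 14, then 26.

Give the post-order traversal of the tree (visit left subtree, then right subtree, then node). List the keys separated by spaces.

4 9 14 11 20 23 21 17 10 26 28 32 33 25 24 1

1: root
24: right child of 1 (depth 1)
25: right child of 24 (depth 2)
10: left child of 24 (depth 2)
17: right child of 10 (depth 3)
33: right child of 25 (depth 3)
9: left child of 10 (depth 3)
21: right child of 17 (depth 4)
32: left child of 33 (depth 4)
11: left child of 17 (depth 4)
23: right child of 21 (depth 5)
4: left child of 9 (depth 4)
28: left child of 32 (depth 5)
20: left child of 21 (depth 5)
14: right child of 11 (depth 5)
26: left child of 28 (depth 6)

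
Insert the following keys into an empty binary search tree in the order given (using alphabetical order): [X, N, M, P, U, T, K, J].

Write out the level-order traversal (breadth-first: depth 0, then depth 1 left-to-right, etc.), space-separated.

X: root
N: left child of X (depth 1)
M: left child of N (depth 2)
P: right child of N (depth 2)
U: right child of P (depth 3)
T: left child of U (depth 4)
K: left child of M (depth 3)
J: left child of K (depth 4)

X N M P K U J T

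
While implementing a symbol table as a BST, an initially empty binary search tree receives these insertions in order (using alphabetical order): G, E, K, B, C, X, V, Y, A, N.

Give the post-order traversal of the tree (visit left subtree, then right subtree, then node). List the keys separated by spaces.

A C B E N V Y X K G

G: root
E: left child of G (depth 1)
K: right child of G (depth 1)
B: left child of E (depth 2)
C: right child of B (depth 3)
X: right child of K (depth 2)
V: left child of X (depth 3)
Y: right child of X (depth 3)
A: left child of B (depth 3)
N: left child of V (depth 4)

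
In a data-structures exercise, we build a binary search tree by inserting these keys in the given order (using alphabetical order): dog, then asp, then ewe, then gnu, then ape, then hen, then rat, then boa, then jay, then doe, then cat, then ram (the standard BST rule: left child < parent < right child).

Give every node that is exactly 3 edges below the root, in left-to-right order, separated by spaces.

doe hen

Insert dog: tree is empty, so dog becomes the root.
Insert asp: asp < dog → go left. Place as left child of dog.
Insert ewe: ewe > dog → go right. Place as right child of dog.
Insert gnu: gnu > dog → go right; gnu > ewe → go right. Place as right child of ewe.
Insert ape: ape < dog → go left; ape < asp → go left. Place as left child of asp.
Insert hen: hen > dog → go right; hen > ewe → go right; hen > gnu → go right. Place as right child of gnu.
Insert rat: rat > dog → go right; rat > ewe → go right; rat > gnu → go right; rat > hen → go right. Place as right child of hen.
Insert boa: boa < dog → go left; boa > asp → go right. Place as right child of asp.
Insert jay: jay > dog → go right; jay > ewe → go right; jay > gnu → go right; jay > hen → go right; jay < rat → go left. Place as left child of rat.
Insert doe: doe < dog → go left; doe > asp → go right; doe > boa → go right. Place as right child of boa.
Insert cat: cat < dog → go left; cat > asp → go right; cat > boa → go right; cat < doe → go left. Place as left child of doe.
Insert ram: ram > dog → go right; ram > ewe → go right; ram > gnu → go right; ram > hen → go right; ram < rat → go left; ram > jay → go right. Place as right child of jay.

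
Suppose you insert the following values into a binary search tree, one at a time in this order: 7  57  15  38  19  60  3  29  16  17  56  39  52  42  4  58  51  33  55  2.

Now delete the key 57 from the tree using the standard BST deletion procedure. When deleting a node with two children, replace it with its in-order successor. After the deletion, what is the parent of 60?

Insert 7: tree is empty, so 7 becomes the root.
Insert 57: 57 > 7 → go right. Place as right child of 7.
Insert 15: 15 > 7 → go right; 15 < 57 → go left. Place as left child of 57.
Insert 38: 38 > 7 → go right; 38 < 57 → go left; 38 > 15 → go right. Place as right child of 15.
Insert 19: 19 > 7 → go right; 19 < 57 → go left; 19 > 15 → go right; 19 < 38 → go left. Place as left child of 38.
Insert 60: 60 > 7 → go right; 60 > 57 → go right. Place as right child of 57.
Insert 3: 3 < 7 → go left. Place as left child of 7.
Insert 29: 29 > 7 → go right; 29 < 57 → go left; 29 > 15 → go right; 29 < 38 → go left; 29 > 19 → go right. Place as right child of 19.
Insert 16: 16 > 7 → go right; 16 < 57 → go left; 16 > 15 → go right; 16 < 38 → go left; 16 < 19 → go left. Place as left child of 19.
Insert 17: 17 > 7 → go right; 17 < 57 → go left; 17 > 15 → go right; 17 < 38 → go left; 17 < 19 → go left; 17 > 16 → go right. Place as right child of 16.
Insert 56: 56 > 7 → go right; 56 < 57 → go left; 56 > 15 → go right; 56 > 38 → go right. Place as right child of 38.
Insert 39: 39 > 7 → go right; 39 < 57 → go left; 39 > 15 → go right; 39 > 38 → go right; 39 < 56 → go left. Place as left child of 56.
Insert 52: 52 > 7 → go right; 52 < 57 → go left; 52 > 15 → go right; 52 > 38 → go right; 52 < 56 → go left; 52 > 39 → go right. Place as right child of 39.
Insert 42: 42 > 7 → go right; 42 < 57 → go left; 42 > 15 → go right; 42 > 38 → go right; 42 < 56 → go left; 42 > 39 → go right; 42 < 52 → go left. Place as left child of 52.
Insert 4: 4 < 7 → go left; 4 > 3 → go right. Place as right child of 3.
Insert 58: 58 > 7 → go right; 58 > 57 → go right; 58 < 60 → go left. Place as left child of 60.
Insert 51: 51 > 7 → go right; 51 < 57 → go left; 51 > 15 → go right; 51 > 38 → go right; 51 < 56 → go left; 51 > 39 → go right; 51 < 52 → go left; 51 > 42 → go right. Place as right child of 42.
Insert 33: 33 > 7 → go right; 33 < 57 → go left; 33 > 15 → go right; 33 < 38 → go left; 33 > 19 → go right; 33 > 29 → go right. Place as right child of 29.
Insert 55: 55 > 7 → go right; 55 < 57 → go left; 55 > 15 → go right; 55 > 38 → go right; 55 < 56 → go left; 55 > 39 → go right; 55 > 52 → go right. Place as right child of 52.
Insert 2: 2 < 7 → go left; 2 < 3 → go left. Place as left child of 3.

Delete 57 (two children — replace with in-order successor).
After deletion, 60's parent is 58.

58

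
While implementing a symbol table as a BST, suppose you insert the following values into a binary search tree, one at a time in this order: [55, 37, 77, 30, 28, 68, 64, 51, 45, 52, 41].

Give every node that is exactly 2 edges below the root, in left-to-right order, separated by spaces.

Insert 55: tree is empty, so 55 becomes the root.
Insert 37: 37 < 55 → go left. Place as left child of 55.
Insert 77: 77 > 55 → go right. Place as right child of 55.
Insert 30: 30 < 55 → go left; 30 < 37 → go left. Place as left child of 37.
Insert 28: 28 < 55 → go left; 28 < 37 → go left; 28 < 30 → go left. Place as left child of 30.
Insert 68: 68 > 55 → go right; 68 < 77 → go left. Place as left child of 77.
Insert 64: 64 > 55 → go right; 64 < 77 → go left; 64 < 68 → go left. Place as left child of 68.
Insert 51: 51 < 55 → go left; 51 > 37 → go right. Place as right child of 37.
Insert 45: 45 < 55 → go left; 45 > 37 → go right; 45 < 51 → go left. Place as left child of 51.
Insert 52: 52 < 55 → go left; 52 > 37 → go right; 52 > 51 → go right. Place as right child of 51.
Insert 41: 41 < 55 → go left; 41 > 37 → go right; 41 < 51 → go left; 41 < 45 → go left. Place as left child of 45.

30 51 68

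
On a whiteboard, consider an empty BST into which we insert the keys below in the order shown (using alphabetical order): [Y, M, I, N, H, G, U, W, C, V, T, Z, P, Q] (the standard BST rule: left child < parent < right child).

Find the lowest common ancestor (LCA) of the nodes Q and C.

Insert Y: tree is empty, so Y becomes the root.
Insert M: M < Y → go left. Place as left child of Y.
Insert I: I < Y → go left; I < M → go left. Place as left child of M.
Insert N: N < Y → go left; N > M → go right. Place as right child of M.
Insert H: H < Y → go left; H < M → go left; H < I → go left. Place as left child of I.
Insert G: G < Y → go left; G < M → go left; G < I → go left; G < H → go left. Place as left child of H.
Insert U: U < Y → go left; U > M → go right; U > N → go right. Place as right child of N.
Insert W: W < Y → go left; W > M → go right; W > N → go right; W > U → go right. Place as right child of U.
Insert C: C < Y → go left; C < M → go left; C < I → go left; C < H → go left; C < G → go left. Place as left child of G.
Insert V: V < Y → go left; V > M → go right; V > N → go right; V > U → go right; V < W → go left. Place as left child of W.
Insert T: T < Y → go left; T > M → go right; T > N → go right; T < U → go left. Place as left child of U.
Insert Z: Z > Y → go right. Place as right child of Y.
Insert P: P < Y → go left; P > M → go right; P > N → go right; P < U → go left; P < T → go left. Place as left child of T.
Insert Q: Q < Y → go left; Q > M → go right; Q > N → go right; Q < U → go left; Q < T → go left; Q > P → go right. Place as right child of P.

Path to Q: Y → M → N → U → T → P → Q
Path to C: Y → M → I → H → G → C
The paths share a prefix ending at M, then split left and right.

M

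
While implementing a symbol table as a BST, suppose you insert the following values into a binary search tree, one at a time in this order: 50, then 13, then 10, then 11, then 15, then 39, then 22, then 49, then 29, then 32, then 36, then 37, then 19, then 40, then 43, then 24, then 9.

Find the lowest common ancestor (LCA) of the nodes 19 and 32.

22

50: root
13: left child of 50 (depth 1)
10: left child of 13 (depth 2)
11: right child of 10 (depth 3)
15: right child of 13 (depth 2)
39: right child of 15 (depth 3)
22: left child of 39 (depth 4)
49: right child of 39 (depth 4)
29: right child of 22 (depth 5)
32: right child of 29 (depth 6)
36: right child of 32 (depth 7)
37: right child of 36 (depth 8)
19: left child of 22 (depth 5)
40: left child of 49 (depth 5)
43: right child of 40 (depth 6)
24: left child of 29 (depth 6)
9: left child of 10 (depth 3)

Path to 19: 50 → 13 → 15 → 39 → 22 → 19
Path to 32: 50 → 13 → 15 → 39 → 22 → 29 → 32
The paths share a prefix ending at 22, then split left and right.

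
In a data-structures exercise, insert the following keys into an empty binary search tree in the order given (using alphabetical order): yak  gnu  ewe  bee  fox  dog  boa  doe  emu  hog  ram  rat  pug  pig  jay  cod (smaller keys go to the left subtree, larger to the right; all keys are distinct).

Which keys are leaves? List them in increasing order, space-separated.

cod emu fox jay rat

Resulting structure (node: left, right):
  yak: L=gnu, R=–
  gnu: L=ewe, R=hog
  ewe: L=bee, R=fox
  bee: L=–, R=dog
  fox: L=–, R=–
  dog: L=boa, R=emu
  boa: L=–, R=doe
  doe: L=cod, R=–
  emu: L=–, R=–
  hog: L=–, R=ram
  ram: L=pug, R=rat
  rat: L=–, R=–
  pug: L=pig, R=–
  pig: L=jay, R=–
  jay: L=–, R=–
  cod: L=–, R=–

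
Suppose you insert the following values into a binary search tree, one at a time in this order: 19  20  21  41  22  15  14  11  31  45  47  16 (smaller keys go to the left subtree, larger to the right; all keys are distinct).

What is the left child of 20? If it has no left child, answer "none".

none

Insert 19: tree is empty, so 19 becomes the root.
Insert 20: 20 > 19 → go right. Place as right child of 19.
Insert 21: 21 > 19 → go right; 21 > 20 → go right. Place as right child of 20.
Insert 41: 41 > 19 → go right; 41 > 20 → go right; 41 > 21 → go right. Place as right child of 21.
Insert 22: 22 > 19 → go right; 22 > 20 → go right; 22 > 21 → go right; 22 < 41 → go left. Place as left child of 41.
Insert 15: 15 < 19 → go left. Place as left child of 19.
Insert 14: 14 < 19 → go left; 14 < 15 → go left. Place as left child of 15.
Insert 11: 11 < 19 → go left; 11 < 15 → go left; 11 < 14 → go left. Place as left child of 14.
Insert 31: 31 > 19 → go right; 31 > 20 → go right; 31 > 21 → go right; 31 < 41 → go left; 31 > 22 → go right. Place as right child of 22.
Insert 45: 45 > 19 → go right; 45 > 20 → go right; 45 > 21 → go right; 45 > 41 → go right. Place as right child of 41.
Insert 47: 47 > 19 → go right; 47 > 20 → go right; 47 > 21 → go right; 47 > 41 → go right; 47 > 45 → go right. Place as right child of 45.
Insert 16: 16 < 19 → go left; 16 > 15 → go right. Place as right child of 15.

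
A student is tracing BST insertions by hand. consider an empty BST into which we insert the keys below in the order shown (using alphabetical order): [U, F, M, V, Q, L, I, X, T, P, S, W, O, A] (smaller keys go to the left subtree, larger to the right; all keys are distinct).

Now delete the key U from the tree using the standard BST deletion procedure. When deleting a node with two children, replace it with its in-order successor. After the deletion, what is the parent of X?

V

Insert U: tree is empty, so U becomes the root.
Insert F: F < U → go left. Place as left child of U.
Insert M: M < U → go left; M > F → go right. Place as right child of F.
Insert V: V > U → go right. Place as right child of U.
Insert Q: Q < U → go left; Q > F → go right; Q > M → go right. Place as right child of M.
Insert L: L < U → go left; L > F → go right; L < M → go left. Place as left child of M.
Insert I: I < U → go left; I > F → go right; I < M → go left; I < L → go left. Place as left child of L.
Insert X: X > U → go right; X > V → go right. Place as right child of V.
Insert T: T < U → go left; T > F → go right; T > M → go right; T > Q → go right. Place as right child of Q.
Insert P: P < U → go left; P > F → go right; P > M → go right; P < Q → go left. Place as left child of Q.
Insert S: S < U → go left; S > F → go right; S > M → go right; S > Q → go right; S < T → go left. Place as left child of T.
Insert W: W > U → go right; W > V → go right; W < X → go left. Place as left child of X.
Insert O: O < U → go left; O > F → go right; O > M → go right; O < Q → go left; O < P → go left. Place as left child of P.
Insert A: A < U → go left; A < F → go left. Place as left child of F.

Delete U (two children — replace with in-order successor).
After deletion, X's parent is V.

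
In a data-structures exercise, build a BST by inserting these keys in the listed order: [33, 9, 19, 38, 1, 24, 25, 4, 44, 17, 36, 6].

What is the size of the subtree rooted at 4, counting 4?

2

Resulting structure (node: left, right):
  33: L=9, R=38
  9: L=1, R=19
  19: L=17, R=24
  38: L=36, R=44
  1: L=–, R=4
  24: L=–, R=25
  25: L=–, R=–
  4: L=–, R=6
  44: L=–, R=–
  17: L=–, R=–
  36: L=–, R=–
  6: L=–, R=–

Subtree rooted at 4 contains: 4, 6 — 2 nodes.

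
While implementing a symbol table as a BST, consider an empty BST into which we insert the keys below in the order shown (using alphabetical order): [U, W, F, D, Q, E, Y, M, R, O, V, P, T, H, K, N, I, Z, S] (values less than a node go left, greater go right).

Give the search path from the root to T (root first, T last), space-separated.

U F Q R T

Insert U: tree is empty, so U becomes the root.
Insert W: W > U → go right. Place as right child of U.
Insert F: F < U → go left. Place as left child of U.
Insert D: D < U → go left; D < F → go left. Place as left child of F.
Insert Q: Q < U → go left; Q > F → go right. Place as right child of F.
Insert E: E < U → go left; E < F → go left; E > D → go right. Place as right child of D.
Insert Y: Y > U → go right; Y > W → go right. Place as right child of W.
Insert M: M < U → go left; M > F → go right; M < Q → go left. Place as left child of Q.
Insert R: R < U → go left; R > F → go right; R > Q → go right. Place as right child of Q.
Insert O: O < U → go left; O > F → go right; O < Q → go left; O > M → go right. Place as right child of M.
Insert V: V > U → go right; V < W → go left. Place as left child of W.
Insert P: P < U → go left; P > F → go right; P < Q → go left; P > M → go right; P > O → go right. Place as right child of O.
Insert T: T < U → go left; T > F → go right; T > Q → go right; T > R → go right. Place as right child of R.
Insert H: H < U → go left; H > F → go right; H < Q → go left; H < M → go left. Place as left child of M.
Insert K: K < U → go left; K > F → go right; K < Q → go left; K < M → go left; K > H → go right. Place as right child of H.
Insert N: N < U → go left; N > F → go right; N < Q → go left; N > M → go right; N < O → go left. Place as left child of O.
Insert I: I < U → go left; I > F → go right; I < Q → go left; I < M → go left; I > H → go right; I < K → go left. Place as left child of K.
Insert Z: Z > U → go right; Z > W → go right; Z > Y → go right. Place as right child of Y.
Insert S: S < U → go left; S > F → go right; S > Q → go right; S > R → go right; S < T → go left. Place as left child of T.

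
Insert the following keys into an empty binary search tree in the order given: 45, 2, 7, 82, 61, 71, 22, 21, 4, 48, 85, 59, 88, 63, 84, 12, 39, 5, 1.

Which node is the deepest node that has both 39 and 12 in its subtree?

22

45: root
2: left child of 45 (depth 1)
7: right child of 2 (depth 2)
82: right child of 45 (depth 1)
61: left child of 82 (depth 2)
71: right child of 61 (depth 3)
22: right child of 7 (depth 3)
21: left child of 22 (depth 4)
4: left child of 7 (depth 3)
48: left child of 61 (depth 3)
85: right child of 82 (depth 2)
59: right child of 48 (depth 4)
88: right child of 85 (depth 3)
63: left child of 71 (depth 4)
84: left child of 85 (depth 3)
12: left child of 21 (depth 5)
39: right child of 22 (depth 4)
5: right child of 4 (depth 4)
1: left child of 2 (depth 2)

Path to 39: 45 → 2 → 7 → 22 → 39
Path to 12: 45 → 2 → 7 → 22 → 21 → 12
The paths share a prefix ending at 22, then split left and right.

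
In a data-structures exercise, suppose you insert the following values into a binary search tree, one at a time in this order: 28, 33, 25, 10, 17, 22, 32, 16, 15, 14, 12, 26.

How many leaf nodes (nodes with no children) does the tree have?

Insert 28: tree is empty, so 28 becomes the root.
Insert 33: 33 > 28 → go right. Place as right child of 28.
Insert 25: 25 < 28 → go left. Place as left child of 28.
Insert 10: 10 < 28 → go left; 10 < 25 → go left. Place as left child of 25.
Insert 17: 17 < 28 → go left; 17 < 25 → go left; 17 > 10 → go right. Place as right child of 10.
Insert 22: 22 < 28 → go left; 22 < 25 → go left; 22 > 10 → go right; 22 > 17 → go right. Place as right child of 17.
Insert 32: 32 > 28 → go right; 32 < 33 → go left. Place as left child of 33.
Insert 16: 16 < 28 → go left; 16 < 25 → go left; 16 > 10 → go right; 16 < 17 → go left. Place as left child of 17.
Insert 15: 15 < 28 → go left; 15 < 25 → go left; 15 > 10 → go right; 15 < 17 → go left; 15 < 16 → go left. Place as left child of 16.
Insert 14: 14 < 28 → go left; 14 < 25 → go left; 14 > 10 → go right; 14 < 17 → go left; 14 < 16 → go left; 14 < 15 → go left. Place as left child of 15.
Insert 12: 12 < 28 → go left; 12 < 25 → go left; 12 > 10 → go right; 12 < 17 → go left; 12 < 16 → go left; 12 < 15 → go left; 12 < 14 → go left. Place as left child of 14.
Insert 26: 26 < 28 → go left; 26 > 25 → go right. Place as right child of 25.

Leaves: 12, 22, 26, 32 — 4 in total.

4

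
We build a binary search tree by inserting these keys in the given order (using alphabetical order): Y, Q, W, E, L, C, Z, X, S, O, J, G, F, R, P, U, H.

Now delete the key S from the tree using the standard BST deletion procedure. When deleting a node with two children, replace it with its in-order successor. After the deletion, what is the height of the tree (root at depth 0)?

Y: root
Q: left child of Y (depth 1)
W: right child of Q (depth 2)
E: left child of Q (depth 2)
L: right child of E (depth 3)
C: left child of E (depth 3)
Z: right child of Y (depth 1)
X: right child of W (depth 3)
S: left child of W (depth 3)
O: right child of L (depth 4)
J: left child of L (depth 4)
G: left child of J (depth 5)
F: left child of G (depth 6)
R: left child of S (depth 4)
P: right child of O (depth 5)
U: right child of S (depth 4)
H: right child of G (depth 6)

Delete S (two children — replace with in-order successor).
After deletion, deepest node is F at depth 6.

6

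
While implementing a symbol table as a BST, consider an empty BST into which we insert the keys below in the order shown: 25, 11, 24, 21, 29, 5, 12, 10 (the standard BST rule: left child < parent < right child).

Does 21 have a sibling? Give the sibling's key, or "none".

Insert 25: tree is empty, so 25 becomes the root.
Insert 11: 11 < 25 → go left. Place as left child of 25.
Insert 24: 24 < 25 → go left; 24 > 11 → go right. Place as right child of 11.
Insert 21: 21 < 25 → go left; 21 > 11 → go right; 21 < 24 → go left. Place as left child of 24.
Insert 29: 29 > 25 → go right. Place as right child of 25.
Insert 5: 5 < 25 → go left; 5 < 11 → go left. Place as left child of 11.
Insert 12: 12 < 25 → go left; 12 > 11 → go right; 12 < 24 → go left; 12 < 21 → go left. Place as left child of 21.
Insert 10: 10 < 25 → go left; 10 < 11 → go left; 10 > 5 → go right. Place as right child of 5.

21's parent is 24, which has only one child.

none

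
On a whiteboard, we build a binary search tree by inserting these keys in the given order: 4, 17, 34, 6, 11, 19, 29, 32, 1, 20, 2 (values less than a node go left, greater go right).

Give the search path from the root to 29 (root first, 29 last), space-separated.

4 17 34 19 29

4: root
17: right child of 4 (depth 1)
34: right child of 17 (depth 2)
6: left child of 17 (depth 2)
11: right child of 6 (depth 3)
19: left child of 34 (depth 3)
29: right child of 19 (depth 4)
32: right child of 29 (depth 5)
1: left child of 4 (depth 1)
20: left child of 29 (depth 5)
2: right child of 1 (depth 2)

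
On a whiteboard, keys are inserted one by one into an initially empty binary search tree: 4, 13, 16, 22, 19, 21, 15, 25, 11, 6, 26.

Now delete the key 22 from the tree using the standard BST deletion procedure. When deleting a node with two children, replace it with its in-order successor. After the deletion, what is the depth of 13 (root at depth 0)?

1

Insert 4: tree is empty, so 4 becomes the root.
Insert 13: 13 > 4 → go right. Place as right child of 4.
Insert 16: 16 > 4 → go right; 16 > 13 → go right. Place as right child of 13.
Insert 22: 22 > 4 → go right; 22 > 13 → go right; 22 > 16 → go right. Place as right child of 16.
Insert 19: 19 > 4 → go right; 19 > 13 → go right; 19 > 16 → go right; 19 < 22 → go left. Place as left child of 22.
Insert 21: 21 > 4 → go right; 21 > 13 → go right; 21 > 16 → go right; 21 < 22 → go left; 21 > 19 → go right. Place as right child of 19.
Insert 15: 15 > 4 → go right; 15 > 13 → go right; 15 < 16 → go left. Place as left child of 16.
Insert 25: 25 > 4 → go right; 25 > 13 → go right; 25 > 16 → go right; 25 > 22 → go right. Place as right child of 22.
Insert 11: 11 > 4 → go right; 11 < 13 → go left. Place as left child of 13.
Insert 6: 6 > 4 → go right; 6 < 13 → go left; 6 < 11 → go left. Place as left child of 11.
Insert 26: 26 > 4 → go right; 26 > 13 → go right; 26 > 16 → go right; 26 > 22 → go right; 26 > 25 → go right. Place as right child of 25.

Delete 22 (two children — replace with in-order successor).
After deletion, path to 13: 4 → 13.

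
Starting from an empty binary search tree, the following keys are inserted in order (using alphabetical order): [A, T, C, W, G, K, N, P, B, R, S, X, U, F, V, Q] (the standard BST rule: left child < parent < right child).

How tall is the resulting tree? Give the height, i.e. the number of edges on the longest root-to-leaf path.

Insert A: tree is empty, so A becomes the root.
Insert T: T > A → go right. Place as right child of A.
Insert C: C > A → go right; C < T → go left. Place as left child of T.
Insert W: W > A → go right; W > T → go right. Place as right child of T.
Insert G: G > A → go right; G < T → go left; G > C → go right. Place as right child of C.
Insert K: K > A → go right; K < T → go left; K > C → go right; K > G → go right. Place as right child of G.
Insert N: N > A → go right; N < T → go left; N > C → go right; N > G → go right; N > K → go right. Place as right child of K.
Insert P: P > A → go right; P < T → go left; P > C → go right; P > G → go right; P > K → go right; P > N → go right. Place as right child of N.
Insert B: B > A → go right; B < T → go left; B < C → go left. Place as left child of C.
Insert R: R > A → go right; R < T → go left; R > C → go right; R > G → go right; R > K → go right; R > N → go right; R > P → go right. Place as right child of P.
Insert S: S > A → go right; S < T → go left; S > C → go right; S > G → go right; S > K → go right; S > N → go right; S > P → go right; S > R → go right. Place as right child of R.
Insert X: X > A → go right; X > T → go right; X > W → go right. Place as right child of W.
Insert U: U > A → go right; U > T → go right; U < W → go left. Place as left child of W.
Insert F: F > A → go right; F < T → go left; F > C → go right; F < G → go left. Place as left child of G.
Insert V: V > A → go right; V > T → go right; V < W → go left; V > U → go right. Place as right child of U.
Insert Q: Q > A → go right; Q < T → go left; Q > C → go right; Q > G → go right; Q > K → go right; Q > N → go right; Q > P → go right; Q < R → go left. Place as left child of R.

The deepest node is S at depth 8.

8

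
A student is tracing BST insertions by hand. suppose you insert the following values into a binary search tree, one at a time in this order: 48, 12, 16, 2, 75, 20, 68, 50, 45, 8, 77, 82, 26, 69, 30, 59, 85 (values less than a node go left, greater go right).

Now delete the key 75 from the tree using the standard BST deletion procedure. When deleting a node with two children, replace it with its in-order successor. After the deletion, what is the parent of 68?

Resulting structure (node: left, right):
  48: L=12, R=75
  12: L=2, R=16
  16: L=–, R=20
  2: L=–, R=8
  75: L=68, R=77
  20: L=–, R=45
  68: L=50, R=69
  50: L=–, R=59
  45: L=26, R=–
  8: L=–, R=–
  77: L=–, R=82
  82: L=–, R=85
  26: L=–, R=30
  69: L=–, R=–
  30: L=–, R=–
  59: L=–, R=–
  85: L=–, R=–

Delete 75 (two children — replace with in-order successor).
After deletion, 68's parent is 77.

77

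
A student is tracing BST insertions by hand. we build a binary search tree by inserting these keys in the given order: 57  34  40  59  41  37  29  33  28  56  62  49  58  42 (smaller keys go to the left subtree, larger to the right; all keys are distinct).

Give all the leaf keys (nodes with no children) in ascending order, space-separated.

Insert 57: tree is empty, so 57 becomes the root.
Insert 34: 34 < 57 → go left. Place as left child of 57.
Insert 40: 40 < 57 → go left; 40 > 34 → go right. Place as right child of 34.
Insert 59: 59 > 57 → go right. Place as right child of 57.
Insert 41: 41 < 57 → go left; 41 > 34 → go right; 41 > 40 → go right. Place as right child of 40.
Insert 37: 37 < 57 → go left; 37 > 34 → go right; 37 < 40 → go left. Place as left child of 40.
Insert 29: 29 < 57 → go left; 29 < 34 → go left. Place as left child of 34.
Insert 33: 33 < 57 → go left; 33 < 34 → go left; 33 > 29 → go right. Place as right child of 29.
Insert 28: 28 < 57 → go left; 28 < 34 → go left; 28 < 29 → go left. Place as left child of 29.
Insert 56: 56 < 57 → go left; 56 > 34 → go right; 56 > 40 → go right; 56 > 41 → go right. Place as right child of 41.
Insert 62: 62 > 57 → go right; 62 > 59 → go right. Place as right child of 59.
Insert 49: 49 < 57 → go left; 49 > 34 → go right; 49 > 40 → go right; 49 > 41 → go right; 49 < 56 → go left. Place as left child of 56.
Insert 58: 58 > 57 → go right; 58 < 59 → go left. Place as left child of 59.
Insert 42: 42 < 57 → go left; 42 > 34 → go right; 42 > 40 → go right; 42 > 41 → go right; 42 < 56 → go left; 42 < 49 → go left. Place as left child of 49.

28 33 37 42 58 62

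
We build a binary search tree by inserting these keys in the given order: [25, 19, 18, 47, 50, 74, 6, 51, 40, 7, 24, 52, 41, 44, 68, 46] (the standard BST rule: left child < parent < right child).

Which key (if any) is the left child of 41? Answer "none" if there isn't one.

25: root
19: left child of 25 (depth 1)
18: left child of 19 (depth 2)
47: right child of 25 (depth 1)
50: right child of 47 (depth 2)
74: right child of 50 (depth 3)
6: left child of 18 (depth 3)
51: left child of 74 (depth 4)
40: left child of 47 (depth 2)
7: right child of 6 (depth 4)
24: right child of 19 (depth 2)
52: right child of 51 (depth 5)
41: right child of 40 (depth 3)
44: right child of 41 (depth 4)
68: right child of 52 (depth 6)
46: right child of 44 (depth 5)

none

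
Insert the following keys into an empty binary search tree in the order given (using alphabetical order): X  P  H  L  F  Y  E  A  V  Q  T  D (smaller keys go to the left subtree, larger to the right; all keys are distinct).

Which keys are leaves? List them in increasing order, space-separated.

D L T Y

X: root
P: left child of X (depth 1)
H: left child of P (depth 2)
L: right child of H (depth 3)
F: left child of H (depth 3)
Y: right child of X (depth 1)
E: left child of F (depth 4)
A: left child of E (depth 5)
V: right child of P (depth 2)
Q: left child of V (depth 3)
T: right child of Q (depth 4)
D: right child of A (depth 6)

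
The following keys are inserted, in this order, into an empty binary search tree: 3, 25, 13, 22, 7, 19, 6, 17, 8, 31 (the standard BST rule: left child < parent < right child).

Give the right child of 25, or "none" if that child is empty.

31

Resulting structure (node: left, right):
  3: L=–, R=25
  25: L=13, R=31
  13: L=7, R=22
  22: L=19, R=–
  7: L=6, R=8
  19: L=17, R=–
  6: L=–, R=–
  17: L=–, R=–
  8: L=–, R=–
  31: L=–, R=–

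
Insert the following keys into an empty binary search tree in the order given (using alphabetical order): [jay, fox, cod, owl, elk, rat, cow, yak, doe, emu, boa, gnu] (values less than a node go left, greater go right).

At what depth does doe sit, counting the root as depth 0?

5

Resulting structure (node: left, right):
  jay: L=fox, R=owl
  fox: L=cod, R=gnu
  cod: L=boa, R=elk
  owl: L=–, R=rat
  elk: L=cow, R=emu
  rat: L=–, R=yak
  cow: L=–, R=doe
  yak: L=–, R=–
  doe: L=–, R=–
  emu: L=–, R=–
  boa: L=–, R=–
  gnu: L=–, R=–

Path to doe: jay → fox → cod → elk → cow → doe, which is 5 edges.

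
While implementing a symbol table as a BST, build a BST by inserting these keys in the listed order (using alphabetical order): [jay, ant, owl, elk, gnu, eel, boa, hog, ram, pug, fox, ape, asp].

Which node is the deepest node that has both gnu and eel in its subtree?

jay: root
ant: left child of jay (depth 1)
owl: right child of jay (depth 1)
elk: right child of ant (depth 2)
gnu: right child of elk (depth 3)
eel: left child of elk (depth 3)
boa: left child of eel (depth 4)
hog: right child of gnu (depth 4)
ram: right child of owl (depth 2)
pug: left child of ram (depth 3)
fox: left child of gnu (depth 4)
ape: left child of boa (depth 5)
asp: right child of ape (depth 6)

Path to gnu: jay → ant → elk → gnu
Path to eel: jay → ant → elk → eel
The paths share a prefix ending at elk, then split left and right.

elk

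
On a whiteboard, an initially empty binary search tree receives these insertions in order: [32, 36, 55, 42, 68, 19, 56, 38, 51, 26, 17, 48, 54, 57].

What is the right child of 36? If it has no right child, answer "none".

55

Insert 32: tree is empty, so 32 becomes the root.
Insert 36: 36 > 32 → go right. Place as right child of 32.
Insert 55: 55 > 32 → go right; 55 > 36 → go right. Place as right child of 36.
Insert 42: 42 > 32 → go right; 42 > 36 → go right; 42 < 55 → go left. Place as left child of 55.
Insert 68: 68 > 32 → go right; 68 > 36 → go right; 68 > 55 → go right. Place as right child of 55.
Insert 19: 19 < 32 → go left. Place as left child of 32.
Insert 56: 56 > 32 → go right; 56 > 36 → go right; 56 > 55 → go right; 56 < 68 → go left. Place as left child of 68.
Insert 38: 38 > 32 → go right; 38 > 36 → go right; 38 < 55 → go left; 38 < 42 → go left. Place as left child of 42.
Insert 51: 51 > 32 → go right; 51 > 36 → go right; 51 < 55 → go left; 51 > 42 → go right. Place as right child of 42.
Insert 26: 26 < 32 → go left; 26 > 19 → go right. Place as right child of 19.
Insert 17: 17 < 32 → go left; 17 < 19 → go left. Place as left child of 19.
Insert 48: 48 > 32 → go right; 48 > 36 → go right; 48 < 55 → go left; 48 > 42 → go right; 48 < 51 → go left. Place as left child of 51.
Insert 54: 54 > 32 → go right; 54 > 36 → go right; 54 < 55 → go left; 54 > 42 → go right; 54 > 51 → go right. Place as right child of 51.
Insert 57: 57 > 32 → go right; 57 > 36 → go right; 57 > 55 → go right; 57 < 68 → go left; 57 > 56 → go right. Place as right child of 56.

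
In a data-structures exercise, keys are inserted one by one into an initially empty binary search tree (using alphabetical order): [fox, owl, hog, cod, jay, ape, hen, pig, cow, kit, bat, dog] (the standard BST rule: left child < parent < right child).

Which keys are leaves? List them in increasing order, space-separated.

Insert fox: tree is empty, so fox becomes the root.
Insert owl: owl > fox → go right. Place as right child of fox.
Insert hog: hog > fox → go right; hog < owl → go left. Place as left child of owl.
Insert cod: cod < fox → go left. Place as left child of fox.
Insert jay: jay > fox → go right; jay < owl → go left; jay > hog → go right. Place as right child of hog.
Insert ape: ape < fox → go left; ape < cod → go left. Place as left child of cod.
Insert hen: hen > fox → go right; hen < owl → go left; hen < hog → go left. Place as left child of hog.
Insert pig: pig > fox → go right; pig > owl → go right. Place as right child of owl.
Insert cow: cow < fox → go left; cow > cod → go right. Place as right child of cod.
Insert kit: kit > fox → go right; kit < owl → go left; kit > hog → go right; kit > jay → go right. Place as right child of jay.
Insert bat: bat < fox → go left; bat < cod → go left; bat > ape → go right. Place as right child of ape.
Insert dog: dog < fox → go left; dog > cod → go right; dog > cow → go right. Place as right child of cow.

bat dog hen kit pig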